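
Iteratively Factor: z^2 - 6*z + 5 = (z - 5)*(z - 1)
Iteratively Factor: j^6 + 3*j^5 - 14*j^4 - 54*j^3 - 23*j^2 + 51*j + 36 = (j - 1)*(j^5 + 4*j^4 - 10*j^3 - 64*j^2 - 87*j - 36) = (j - 1)*(j + 3)*(j^4 + j^3 - 13*j^2 - 25*j - 12) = (j - 1)*(j + 3)^2*(j^3 - 2*j^2 - 7*j - 4) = (j - 4)*(j - 1)*(j + 3)^2*(j^2 + 2*j + 1) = (j - 4)*(j - 1)*(j + 1)*(j + 3)^2*(j + 1)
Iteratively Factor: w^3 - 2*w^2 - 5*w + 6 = (w - 3)*(w^2 + w - 2) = (w - 3)*(w + 2)*(w - 1)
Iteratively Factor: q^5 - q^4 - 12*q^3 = (q - 4)*(q^4 + 3*q^3) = q*(q - 4)*(q^3 + 3*q^2) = q^2*(q - 4)*(q^2 + 3*q) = q^2*(q - 4)*(q + 3)*(q)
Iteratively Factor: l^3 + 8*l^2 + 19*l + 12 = (l + 1)*(l^2 + 7*l + 12) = (l + 1)*(l + 3)*(l + 4)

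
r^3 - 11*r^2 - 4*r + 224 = (r - 8)*(r - 7)*(r + 4)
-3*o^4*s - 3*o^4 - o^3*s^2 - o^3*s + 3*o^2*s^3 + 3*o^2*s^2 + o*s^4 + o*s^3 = (-o + s)*(o + s)*(3*o + s)*(o*s + o)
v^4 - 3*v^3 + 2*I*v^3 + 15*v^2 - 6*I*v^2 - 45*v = v*(v - 3)*(v - 3*I)*(v + 5*I)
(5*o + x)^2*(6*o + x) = 150*o^3 + 85*o^2*x + 16*o*x^2 + x^3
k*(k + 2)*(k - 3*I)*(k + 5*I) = k^4 + 2*k^3 + 2*I*k^3 + 15*k^2 + 4*I*k^2 + 30*k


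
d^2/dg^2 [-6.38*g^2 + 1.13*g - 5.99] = -12.7600000000000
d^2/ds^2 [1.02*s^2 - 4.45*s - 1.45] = 2.04000000000000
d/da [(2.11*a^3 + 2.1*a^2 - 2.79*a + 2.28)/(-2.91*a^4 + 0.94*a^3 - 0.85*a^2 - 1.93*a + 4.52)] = (6.1401*a^6 + 12.222*a^5 - 28.1242*a^4 + 23.6398*a^3 + 15.7575*a^2 + 22.86*a - 8.2104)/(8.4681*a^8 - 5.4708*a^7 + 5.8306*a^6 + 9.6346*a^5 - 29.2123*a^4 + 11.7786*a^3 - 3.9591*a^2 - 17.4472*a + 20.4304)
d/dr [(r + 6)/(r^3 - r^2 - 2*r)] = (-r*(-r^2 + r + 2) + (r + 6)*(-3*r^2 + 2*r + 2))/(r^2*(-r^2 + r + 2)^2)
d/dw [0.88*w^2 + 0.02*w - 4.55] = 1.76*w + 0.02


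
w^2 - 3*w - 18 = (w - 6)*(w + 3)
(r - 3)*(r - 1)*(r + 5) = r^3 + r^2 - 17*r + 15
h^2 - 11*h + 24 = (h - 8)*(h - 3)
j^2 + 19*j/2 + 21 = (j + 7/2)*(j + 6)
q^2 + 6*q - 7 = (q - 1)*(q + 7)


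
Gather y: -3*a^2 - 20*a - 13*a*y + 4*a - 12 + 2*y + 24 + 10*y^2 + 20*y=-3*a^2 - 16*a + 10*y^2 + y*(22 - 13*a) + 12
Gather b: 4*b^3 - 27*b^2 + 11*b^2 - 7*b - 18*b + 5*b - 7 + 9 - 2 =4*b^3 - 16*b^2 - 20*b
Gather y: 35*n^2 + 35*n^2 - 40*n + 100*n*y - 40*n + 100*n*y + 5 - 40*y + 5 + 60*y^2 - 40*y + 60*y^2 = 70*n^2 - 80*n + 120*y^2 + y*(200*n - 80) + 10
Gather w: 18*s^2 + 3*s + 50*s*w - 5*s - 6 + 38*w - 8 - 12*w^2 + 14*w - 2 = 18*s^2 - 2*s - 12*w^2 + w*(50*s + 52) - 16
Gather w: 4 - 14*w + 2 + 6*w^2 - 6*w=6*w^2 - 20*w + 6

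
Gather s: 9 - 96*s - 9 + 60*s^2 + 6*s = 60*s^2 - 90*s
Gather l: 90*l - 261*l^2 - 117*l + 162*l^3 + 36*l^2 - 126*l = 162*l^3 - 225*l^2 - 153*l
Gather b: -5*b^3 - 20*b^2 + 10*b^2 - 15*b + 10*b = -5*b^3 - 10*b^2 - 5*b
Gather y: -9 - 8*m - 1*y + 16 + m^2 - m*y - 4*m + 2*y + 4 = m^2 - 12*m + y*(1 - m) + 11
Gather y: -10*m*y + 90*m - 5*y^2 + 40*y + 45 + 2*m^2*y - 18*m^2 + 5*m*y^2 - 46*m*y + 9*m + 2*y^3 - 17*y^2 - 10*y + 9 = -18*m^2 + 99*m + 2*y^3 + y^2*(5*m - 22) + y*(2*m^2 - 56*m + 30) + 54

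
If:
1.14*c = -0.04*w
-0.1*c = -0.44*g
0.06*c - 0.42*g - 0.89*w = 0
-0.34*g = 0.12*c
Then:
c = 0.00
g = 0.00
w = 0.00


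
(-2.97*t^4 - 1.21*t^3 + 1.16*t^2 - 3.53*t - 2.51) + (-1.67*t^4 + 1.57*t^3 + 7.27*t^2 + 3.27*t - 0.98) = -4.64*t^4 + 0.36*t^3 + 8.43*t^2 - 0.26*t - 3.49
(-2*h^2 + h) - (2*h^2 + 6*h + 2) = -4*h^2 - 5*h - 2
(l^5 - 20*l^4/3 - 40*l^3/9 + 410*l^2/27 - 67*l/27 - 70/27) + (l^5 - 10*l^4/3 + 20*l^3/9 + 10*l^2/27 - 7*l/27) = 2*l^5 - 10*l^4 - 20*l^3/9 + 140*l^2/9 - 74*l/27 - 70/27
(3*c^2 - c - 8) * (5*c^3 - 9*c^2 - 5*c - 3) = 15*c^5 - 32*c^4 - 46*c^3 + 68*c^2 + 43*c + 24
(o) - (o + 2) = -2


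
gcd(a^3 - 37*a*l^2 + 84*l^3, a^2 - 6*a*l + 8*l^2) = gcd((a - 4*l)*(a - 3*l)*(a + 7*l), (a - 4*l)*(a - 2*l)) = a - 4*l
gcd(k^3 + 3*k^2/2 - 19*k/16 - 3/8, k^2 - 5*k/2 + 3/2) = 1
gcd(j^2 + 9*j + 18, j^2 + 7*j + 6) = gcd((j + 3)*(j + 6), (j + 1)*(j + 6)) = j + 6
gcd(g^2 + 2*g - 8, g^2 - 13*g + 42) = 1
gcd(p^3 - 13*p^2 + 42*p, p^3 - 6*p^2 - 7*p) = p^2 - 7*p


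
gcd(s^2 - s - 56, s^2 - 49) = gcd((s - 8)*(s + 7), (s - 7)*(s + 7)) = s + 7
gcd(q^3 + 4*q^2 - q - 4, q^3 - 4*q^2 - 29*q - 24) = q + 1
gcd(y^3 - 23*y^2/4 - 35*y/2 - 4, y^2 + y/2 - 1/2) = 1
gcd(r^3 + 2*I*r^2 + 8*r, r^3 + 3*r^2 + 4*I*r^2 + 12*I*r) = r^2 + 4*I*r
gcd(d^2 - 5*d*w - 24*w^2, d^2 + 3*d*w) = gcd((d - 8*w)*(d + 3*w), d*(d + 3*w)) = d + 3*w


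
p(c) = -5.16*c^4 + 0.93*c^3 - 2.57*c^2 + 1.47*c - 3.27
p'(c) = -20.64*c^3 + 2.79*c^2 - 5.14*c + 1.47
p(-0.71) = -7.25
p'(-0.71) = 13.91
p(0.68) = -4.27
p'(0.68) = -7.22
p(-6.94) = -12417.93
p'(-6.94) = 7070.55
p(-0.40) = -4.46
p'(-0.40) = 5.29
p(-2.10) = -126.66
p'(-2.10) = 215.71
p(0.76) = -4.95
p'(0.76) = -9.89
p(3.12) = -484.41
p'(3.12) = -614.27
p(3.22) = -548.85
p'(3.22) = -675.25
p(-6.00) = -6992.85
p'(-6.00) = 4590.99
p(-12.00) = -108995.79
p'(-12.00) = 36130.83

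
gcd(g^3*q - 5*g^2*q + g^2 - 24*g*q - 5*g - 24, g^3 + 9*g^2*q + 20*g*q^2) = 1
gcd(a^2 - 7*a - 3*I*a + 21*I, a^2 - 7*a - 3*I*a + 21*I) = a^2 + a*(-7 - 3*I) + 21*I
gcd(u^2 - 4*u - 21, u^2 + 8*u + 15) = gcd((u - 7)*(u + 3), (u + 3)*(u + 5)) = u + 3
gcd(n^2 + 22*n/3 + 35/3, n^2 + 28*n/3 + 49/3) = n + 7/3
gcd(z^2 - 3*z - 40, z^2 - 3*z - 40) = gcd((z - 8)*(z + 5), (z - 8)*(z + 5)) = z^2 - 3*z - 40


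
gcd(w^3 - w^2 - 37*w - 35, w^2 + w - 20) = w + 5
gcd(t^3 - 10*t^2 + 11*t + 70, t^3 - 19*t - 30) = t^2 - 3*t - 10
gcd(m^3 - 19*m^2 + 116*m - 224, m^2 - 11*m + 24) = m - 8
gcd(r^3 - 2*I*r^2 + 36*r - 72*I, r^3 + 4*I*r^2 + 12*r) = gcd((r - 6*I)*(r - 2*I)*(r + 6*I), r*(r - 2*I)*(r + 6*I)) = r^2 + 4*I*r + 12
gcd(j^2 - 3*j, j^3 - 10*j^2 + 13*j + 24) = j - 3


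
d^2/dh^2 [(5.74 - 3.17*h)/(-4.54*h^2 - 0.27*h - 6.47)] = ((50.4074 - 86.3508*h)*(4.54*h^2 + 0.27*h + 6.47) + (3.17*h - 5.74)*(9.08*h + 0.27)*(18.16*h + 0.54))/(4.54*h^2 + 0.27*h + 6.47)^3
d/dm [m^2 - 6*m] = 2*m - 6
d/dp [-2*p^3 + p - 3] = 1 - 6*p^2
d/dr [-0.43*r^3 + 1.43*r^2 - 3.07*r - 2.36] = -1.29*r^2 + 2.86*r - 3.07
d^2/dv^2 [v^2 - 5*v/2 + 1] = 2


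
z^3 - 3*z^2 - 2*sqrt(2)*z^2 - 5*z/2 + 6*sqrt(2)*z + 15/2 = (z - 3)*(z - 5*sqrt(2)/2)*(z + sqrt(2)/2)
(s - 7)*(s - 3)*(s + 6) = s^3 - 4*s^2 - 39*s + 126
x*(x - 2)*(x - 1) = x^3 - 3*x^2 + 2*x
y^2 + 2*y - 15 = (y - 3)*(y + 5)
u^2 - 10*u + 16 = (u - 8)*(u - 2)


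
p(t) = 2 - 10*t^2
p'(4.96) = -99.20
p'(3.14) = -62.80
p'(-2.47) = 49.40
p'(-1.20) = 24.00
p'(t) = -20*t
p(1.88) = -33.34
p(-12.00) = -1438.00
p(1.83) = -31.49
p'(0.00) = 0.00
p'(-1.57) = 31.40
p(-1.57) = -22.65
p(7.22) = -519.28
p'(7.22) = -144.40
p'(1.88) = -37.60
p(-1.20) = -12.40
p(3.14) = -96.60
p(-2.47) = -59.01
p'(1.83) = -36.60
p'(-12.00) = 240.00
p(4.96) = -244.02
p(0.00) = 2.00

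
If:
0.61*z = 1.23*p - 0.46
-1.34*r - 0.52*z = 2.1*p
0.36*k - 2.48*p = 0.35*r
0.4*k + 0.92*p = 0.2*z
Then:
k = -0.23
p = -0.11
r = 0.56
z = -0.98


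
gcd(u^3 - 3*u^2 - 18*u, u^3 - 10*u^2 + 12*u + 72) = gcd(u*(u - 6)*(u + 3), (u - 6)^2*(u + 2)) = u - 6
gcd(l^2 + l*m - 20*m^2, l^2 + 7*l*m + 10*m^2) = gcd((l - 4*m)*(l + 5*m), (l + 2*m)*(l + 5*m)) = l + 5*m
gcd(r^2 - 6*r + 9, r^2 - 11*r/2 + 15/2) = r - 3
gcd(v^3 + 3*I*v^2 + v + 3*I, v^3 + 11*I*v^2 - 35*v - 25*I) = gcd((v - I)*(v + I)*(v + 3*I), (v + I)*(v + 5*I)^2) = v + I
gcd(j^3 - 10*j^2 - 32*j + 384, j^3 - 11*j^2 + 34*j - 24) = 1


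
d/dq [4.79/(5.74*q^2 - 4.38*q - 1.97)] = (20.9802 - 54.9892*q)/(-5.74*q^2 + 4.38*q + 1.97)^2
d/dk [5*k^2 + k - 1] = 10*k + 1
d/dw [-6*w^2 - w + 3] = -12*w - 1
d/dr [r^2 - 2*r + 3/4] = 2*r - 2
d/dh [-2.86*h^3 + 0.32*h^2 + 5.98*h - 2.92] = -8.58*h^2 + 0.64*h + 5.98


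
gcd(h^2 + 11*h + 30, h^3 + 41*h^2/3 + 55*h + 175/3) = h + 5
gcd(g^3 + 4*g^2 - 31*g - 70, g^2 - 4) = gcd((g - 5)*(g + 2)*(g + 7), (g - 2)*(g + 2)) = g + 2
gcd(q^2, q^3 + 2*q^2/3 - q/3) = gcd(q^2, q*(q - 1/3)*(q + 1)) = q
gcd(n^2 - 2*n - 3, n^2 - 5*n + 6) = n - 3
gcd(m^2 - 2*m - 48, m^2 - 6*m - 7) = 1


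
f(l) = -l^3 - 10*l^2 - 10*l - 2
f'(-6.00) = 2.00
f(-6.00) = -86.00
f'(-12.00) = -202.00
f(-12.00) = 406.00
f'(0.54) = -21.67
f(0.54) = -10.47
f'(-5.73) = 6.10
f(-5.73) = -84.90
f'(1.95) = -60.41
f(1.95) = -66.94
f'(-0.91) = 5.72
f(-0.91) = -0.43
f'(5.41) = -206.00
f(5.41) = -507.12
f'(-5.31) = 11.61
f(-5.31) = -81.14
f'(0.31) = -16.49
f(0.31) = -6.09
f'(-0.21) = -5.93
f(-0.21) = -0.33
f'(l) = -3*l^2 - 20*l - 10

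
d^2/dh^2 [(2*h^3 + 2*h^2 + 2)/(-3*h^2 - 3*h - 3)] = 4*(h^3 - 3*h^2 - 6*h - 1)/(3*(h^6 + 3*h^5 + 6*h^4 + 7*h^3 + 6*h^2 + 3*h + 1))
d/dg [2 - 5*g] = -5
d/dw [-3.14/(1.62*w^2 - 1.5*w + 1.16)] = (10.1736*w - 4.71)/(1.62*w^2 - 1.5*w + 1.16)^2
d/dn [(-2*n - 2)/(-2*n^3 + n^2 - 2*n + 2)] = 2*(2*n^3 - n^2 + 2*n - 2*(n + 1)*(3*n^2 - n + 1) - 2)/(2*n^3 - n^2 + 2*n - 2)^2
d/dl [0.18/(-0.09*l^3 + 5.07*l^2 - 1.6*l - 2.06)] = (0.0486*l^2 - 1.8252*l + 0.288)/(0.09*l^3 - 5.07*l^2 + 1.6*l + 2.06)^2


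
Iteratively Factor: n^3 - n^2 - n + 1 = (n - 1)*(n^2 - 1) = (n - 1)*(n + 1)*(n - 1)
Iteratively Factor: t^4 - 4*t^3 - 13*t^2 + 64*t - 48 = (t + 4)*(t^3 - 8*t^2 + 19*t - 12) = (t - 3)*(t + 4)*(t^2 - 5*t + 4) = (t - 4)*(t - 3)*(t + 4)*(t - 1)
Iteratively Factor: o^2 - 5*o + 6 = (o - 2)*(o - 3)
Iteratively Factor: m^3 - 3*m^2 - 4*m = (m + 1)*(m^2 - 4*m) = m*(m + 1)*(m - 4)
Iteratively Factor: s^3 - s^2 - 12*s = (s + 3)*(s^2 - 4*s) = (s - 4)*(s + 3)*(s)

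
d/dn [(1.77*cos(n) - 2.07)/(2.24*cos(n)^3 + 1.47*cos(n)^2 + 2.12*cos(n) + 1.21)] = (7.9296*cos(n)^3 - 11.3085*cos(n)^2 - 6.0858*cos(n) - 6.5301)*sin(n)/(5.0176*cos(n)^6 + 6.5856*cos(n)^5 + 11.6585*cos(n)^4 + 11.6536*cos(n)^3 + 8.0518*cos(n)^2 + 5.1304*cos(n) + 1.4641)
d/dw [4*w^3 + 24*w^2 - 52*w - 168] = 12*w^2 + 48*w - 52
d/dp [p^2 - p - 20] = 2*p - 1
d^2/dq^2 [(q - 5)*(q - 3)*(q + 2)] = 6*q - 12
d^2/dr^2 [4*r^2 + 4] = 8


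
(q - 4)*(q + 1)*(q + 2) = q^3 - q^2 - 10*q - 8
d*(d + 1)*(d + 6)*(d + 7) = d^4 + 14*d^3 + 55*d^2 + 42*d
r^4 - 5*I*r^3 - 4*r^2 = r^2*(r - 4*I)*(r - I)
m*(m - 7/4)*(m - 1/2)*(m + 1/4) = m^4 - 2*m^3 + 5*m^2/16 + 7*m/32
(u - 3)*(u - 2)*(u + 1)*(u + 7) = u^4 + 3*u^3 - 27*u^2 + 13*u + 42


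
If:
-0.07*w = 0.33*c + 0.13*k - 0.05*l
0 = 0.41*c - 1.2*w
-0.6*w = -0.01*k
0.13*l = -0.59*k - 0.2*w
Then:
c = 0.00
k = 0.00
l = 0.00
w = 0.00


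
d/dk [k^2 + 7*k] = 2*k + 7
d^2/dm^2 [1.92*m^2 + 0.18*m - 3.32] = 3.84000000000000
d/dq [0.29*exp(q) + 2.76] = 0.29*exp(q)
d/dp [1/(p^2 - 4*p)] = 2*(2 - p)/(p^2*(p - 4)^2)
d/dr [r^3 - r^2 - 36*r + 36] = 3*r^2 - 2*r - 36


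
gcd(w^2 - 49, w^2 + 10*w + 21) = w + 7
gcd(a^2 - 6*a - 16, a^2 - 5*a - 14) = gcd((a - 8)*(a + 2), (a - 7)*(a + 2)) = a + 2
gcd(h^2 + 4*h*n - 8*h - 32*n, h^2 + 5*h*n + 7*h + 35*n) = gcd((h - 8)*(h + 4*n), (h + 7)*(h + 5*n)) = 1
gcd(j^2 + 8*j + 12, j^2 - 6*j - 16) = j + 2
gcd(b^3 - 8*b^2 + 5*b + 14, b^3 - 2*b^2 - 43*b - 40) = b + 1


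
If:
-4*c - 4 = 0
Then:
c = -1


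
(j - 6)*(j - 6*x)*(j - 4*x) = j^3 - 10*j^2*x - 6*j^2 + 24*j*x^2 + 60*j*x - 144*x^2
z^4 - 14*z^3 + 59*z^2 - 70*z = z*(z - 7)*(z - 5)*(z - 2)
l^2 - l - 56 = (l - 8)*(l + 7)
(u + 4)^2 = u^2 + 8*u + 16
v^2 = v^2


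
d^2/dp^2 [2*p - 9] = 0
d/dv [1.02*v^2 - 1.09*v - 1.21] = 2.04*v - 1.09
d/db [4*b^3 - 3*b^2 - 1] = 6*b*(2*b - 1)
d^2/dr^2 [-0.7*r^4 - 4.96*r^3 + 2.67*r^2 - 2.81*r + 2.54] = -8.4*r^2 - 29.76*r + 5.34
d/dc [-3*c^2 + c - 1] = 1 - 6*c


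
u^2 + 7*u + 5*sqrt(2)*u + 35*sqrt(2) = (u + 7)*(u + 5*sqrt(2))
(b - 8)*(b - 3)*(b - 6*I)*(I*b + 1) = I*b^4 + 7*b^3 - 11*I*b^3 - 77*b^2 + 18*I*b^2 + 168*b + 66*I*b - 144*I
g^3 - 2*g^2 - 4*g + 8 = (g - 2)^2*(g + 2)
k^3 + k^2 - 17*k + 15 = (k - 3)*(k - 1)*(k + 5)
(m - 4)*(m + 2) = m^2 - 2*m - 8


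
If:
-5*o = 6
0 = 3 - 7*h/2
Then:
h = 6/7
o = -6/5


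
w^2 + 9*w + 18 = (w + 3)*(w + 6)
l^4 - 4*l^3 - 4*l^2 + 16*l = l*(l - 4)*(l - 2)*(l + 2)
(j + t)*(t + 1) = j*t + j + t^2 + t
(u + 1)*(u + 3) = u^2 + 4*u + 3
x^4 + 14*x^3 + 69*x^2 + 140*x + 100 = (x + 2)^2*(x + 5)^2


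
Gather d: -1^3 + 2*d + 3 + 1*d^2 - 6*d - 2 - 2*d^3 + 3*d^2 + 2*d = -2*d^3 + 4*d^2 - 2*d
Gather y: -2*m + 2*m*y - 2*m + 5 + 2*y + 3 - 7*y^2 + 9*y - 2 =-4*m - 7*y^2 + y*(2*m + 11) + 6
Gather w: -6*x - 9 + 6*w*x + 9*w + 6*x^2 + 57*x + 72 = w*(6*x + 9) + 6*x^2 + 51*x + 63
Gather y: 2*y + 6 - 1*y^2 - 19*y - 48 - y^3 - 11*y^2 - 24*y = -y^3 - 12*y^2 - 41*y - 42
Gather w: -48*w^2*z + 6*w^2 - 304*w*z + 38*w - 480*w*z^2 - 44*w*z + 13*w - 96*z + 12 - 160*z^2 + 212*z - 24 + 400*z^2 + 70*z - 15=w^2*(6 - 48*z) + w*(-480*z^2 - 348*z + 51) + 240*z^2 + 186*z - 27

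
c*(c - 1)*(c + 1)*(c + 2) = c^4 + 2*c^3 - c^2 - 2*c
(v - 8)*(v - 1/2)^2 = v^3 - 9*v^2 + 33*v/4 - 2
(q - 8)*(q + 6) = q^2 - 2*q - 48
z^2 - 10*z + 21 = (z - 7)*(z - 3)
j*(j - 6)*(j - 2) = j^3 - 8*j^2 + 12*j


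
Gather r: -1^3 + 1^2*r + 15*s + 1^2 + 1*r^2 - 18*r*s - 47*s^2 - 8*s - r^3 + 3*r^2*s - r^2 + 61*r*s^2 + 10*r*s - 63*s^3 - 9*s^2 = -r^3 + 3*r^2*s + r*(61*s^2 - 8*s + 1) - 63*s^3 - 56*s^2 + 7*s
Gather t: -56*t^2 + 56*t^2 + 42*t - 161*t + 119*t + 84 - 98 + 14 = 0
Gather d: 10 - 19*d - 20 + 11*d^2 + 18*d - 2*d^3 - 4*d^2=-2*d^3 + 7*d^2 - d - 10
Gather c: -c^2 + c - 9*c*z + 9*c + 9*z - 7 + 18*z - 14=-c^2 + c*(10 - 9*z) + 27*z - 21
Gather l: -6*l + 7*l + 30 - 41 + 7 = l - 4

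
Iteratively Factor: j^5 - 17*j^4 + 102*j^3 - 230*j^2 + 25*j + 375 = (j - 5)*(j^4 - 12*j^3 + 42*j^2 - 20*j - 75) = (j - 5)*(j + 1)*(j^3 - 13*j^2 + 55*j - 75) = (j - 5)^2*(j + 1)*(j^2 - 8*j + 15) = (j - 5)^3*(j + 1)*(j - 3)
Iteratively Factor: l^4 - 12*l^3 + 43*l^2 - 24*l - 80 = (l - 4)*(l^3 - 8*l^2 + 11*l + 20) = (l - 4)*(l + 1)*(l^2 - 9*l + 20) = (l - 4)^2*(l + 1)*(l - 5)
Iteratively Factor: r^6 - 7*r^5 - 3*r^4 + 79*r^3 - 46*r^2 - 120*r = (r + 3)*(r^5 - 10*r^4 + 27*r^3 - 2*r^2 - 40*r) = (r - 5)*(r + 3)*(r^4 - 5*r^3 + 2*r^2 + 8*r) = (r - 5)*(r + 1)*(r + 3)*(r^3 - 6*r^2 + 8*r) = (r - 5)*(r - 4)*(r + 1)*(r + 3)*(r^2 - 2*r) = (r - 5)*(r - 4)*(r - 2)*(r + 1)*(r + 3)*(r)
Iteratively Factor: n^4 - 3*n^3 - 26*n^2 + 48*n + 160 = (n - 5)*(n^3 + 2*n^2 - 16*n - 32) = (n - 5)*(n + 4)*(n^2 - 2*n - 8) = (n - 5)*(n + 2)*(n + 4)*(n - 4)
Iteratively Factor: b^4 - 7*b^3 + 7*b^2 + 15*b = (b)*(b^3 - 7*b^2 + 7*b + 15) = b*(b + 1)*(b^2 - 8*b + 15) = b*(b - 5)*(b + 1)*(b - 3)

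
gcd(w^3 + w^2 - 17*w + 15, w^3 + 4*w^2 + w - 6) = w - 1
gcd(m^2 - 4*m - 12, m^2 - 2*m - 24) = m - 6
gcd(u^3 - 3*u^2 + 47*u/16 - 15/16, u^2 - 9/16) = u - 3/4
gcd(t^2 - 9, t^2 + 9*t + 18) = t + 3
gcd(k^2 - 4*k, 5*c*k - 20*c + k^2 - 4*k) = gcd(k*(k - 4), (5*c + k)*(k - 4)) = k - 4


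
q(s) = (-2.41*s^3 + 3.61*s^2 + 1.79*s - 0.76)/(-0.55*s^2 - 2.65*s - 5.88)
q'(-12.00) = 3.81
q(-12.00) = -87.50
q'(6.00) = 3.14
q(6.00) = 9.15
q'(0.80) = -0.26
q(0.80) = -0.21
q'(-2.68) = 22.80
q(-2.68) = -24.47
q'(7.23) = 3.42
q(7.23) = 13.20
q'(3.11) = 1.82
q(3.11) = 1.69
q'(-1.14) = 5.03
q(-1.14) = -1.53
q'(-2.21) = 19.42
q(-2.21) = -14.37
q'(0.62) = -0.39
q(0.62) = -0.15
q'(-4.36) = 10.57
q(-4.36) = -54.34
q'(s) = (1.1*s + 2.65)*(-2.41*s^3 + 3.61*s^2 + 1.79*s - 0.76)/(-0.55*s^2 - 2.65*s - 5.88)^2 + (-7.23*s^2 + 7.22*s + 1.79)/(-0.55*s^2 - 2.65*s - 5.88) = (1.3255*s^4 + 12.773*s^3 + 33.9304*s^2 - 43.2896*s - 12.5392)/(0.3025*s^4 + 2.915*s^3 + 13.4905*s^2 + 31.164*s + 34.5744)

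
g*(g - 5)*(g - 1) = g^3 - 6*g^2 + 5*g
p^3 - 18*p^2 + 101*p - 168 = (p - 8)*(p - 7)*(p - 3)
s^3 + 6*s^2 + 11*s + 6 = (s + 1)*(s + 2)*(s + 3)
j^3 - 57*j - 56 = (j - 8)*(j + 1)*(j + 7)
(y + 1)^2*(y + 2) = y^3 + 4*y^2 + 5*y + 2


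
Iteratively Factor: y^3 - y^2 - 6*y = (y - 3)*(y^2 + 2*y) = (y - 3)*(y + 2)*(y)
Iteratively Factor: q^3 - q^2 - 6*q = (q)*(q^2 - q - 6) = q*(q + 2)*(q - 3)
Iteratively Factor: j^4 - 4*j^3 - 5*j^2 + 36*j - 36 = (j - 3)*(j^3 - j^2 - 8*j + 12) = (j - 3)*(j + 3)*(j^2 - 4*j + 4) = (j - 3)*(j - 2)*(j + 3)*(j - 2)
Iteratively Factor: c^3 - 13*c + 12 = (c - 1)*(c^2 + c - 12) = (c - 3)*(c - 1)*(c + 4)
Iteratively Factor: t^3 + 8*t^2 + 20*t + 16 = (t + 2)*(t^2 + 6*t + 8) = (t + 2)*(t + 4)*(t + 2)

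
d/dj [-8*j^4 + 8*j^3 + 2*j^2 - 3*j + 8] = -32*j^3 + 24*j^2 + 4*j - 3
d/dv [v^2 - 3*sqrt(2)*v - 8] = 2*v - 3*sqrt(2)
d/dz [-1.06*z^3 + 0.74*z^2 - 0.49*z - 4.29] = -3.18*z^2 + 1.48*z - 0.49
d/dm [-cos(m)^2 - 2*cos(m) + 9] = 2*(cos(m) + 1)*sin(m)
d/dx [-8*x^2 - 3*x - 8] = -16*x - 3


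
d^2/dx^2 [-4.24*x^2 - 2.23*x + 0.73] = -8.48000000000000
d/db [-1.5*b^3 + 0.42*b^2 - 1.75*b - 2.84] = -4.5*b^2 + 0.84*b - 1.75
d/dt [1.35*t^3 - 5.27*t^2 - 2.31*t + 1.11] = 4.05*t^2 - 10.54*t - 2.31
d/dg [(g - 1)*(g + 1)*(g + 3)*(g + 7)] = 4*g^3 + 30*g^2 + 40*g - 10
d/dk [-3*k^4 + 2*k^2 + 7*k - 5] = -12*k^3 + 4*k + 7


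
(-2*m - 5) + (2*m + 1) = -4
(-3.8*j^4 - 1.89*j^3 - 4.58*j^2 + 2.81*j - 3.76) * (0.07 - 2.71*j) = 10.298*j^5 + 4.8559*j^4 + 12.2795*j^3 - 7.9357*j^2 + 10.3863*j - 0.2632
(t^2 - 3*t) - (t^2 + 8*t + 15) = -11*t - 15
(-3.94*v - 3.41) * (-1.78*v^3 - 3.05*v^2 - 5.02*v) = 7.0132*v^4 + 18.0868*v^3 + 30.1793*v^2 + 17.1182*v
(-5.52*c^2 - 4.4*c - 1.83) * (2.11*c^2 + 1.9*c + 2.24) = -11.6472*c^4 - 19.772*c^3 - 24.5861*c^2 - 13.333*c - 4.0992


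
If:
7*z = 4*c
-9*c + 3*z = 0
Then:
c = 0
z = 0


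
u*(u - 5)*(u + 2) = u^3 - 3*u^2 - 10*u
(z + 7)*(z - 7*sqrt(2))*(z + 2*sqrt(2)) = z^3 - 5*sqrt(2)*z^2 + 7*z^2 - 35*sqrt(2)*z - 28*z - 196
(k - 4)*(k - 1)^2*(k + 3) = k^4 - 3*k^3 - 9*k^2 + 23*k - 12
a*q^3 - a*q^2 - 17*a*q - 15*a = (q - 5)*(q + 3)*(a*q + a)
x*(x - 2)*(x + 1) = x^3 - x^2 - 2*x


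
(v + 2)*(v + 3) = v^2 + 5*v + 6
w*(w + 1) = w^2 + w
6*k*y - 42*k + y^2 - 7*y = (6*k + y)*(y - 7)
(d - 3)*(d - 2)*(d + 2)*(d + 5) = d^4 + 2*d^3 - 19*d^2 - 8*d + 60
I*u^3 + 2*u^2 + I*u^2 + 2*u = u*(u - 2*I)*(I*u + I)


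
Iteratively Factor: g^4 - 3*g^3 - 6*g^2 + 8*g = (g)*(g^3 - 3*g^2 - 6*g + 8) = g*(g - 4)*(g^2 + g - 2) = g*(g - 4)*(g - 1)*(g + 2)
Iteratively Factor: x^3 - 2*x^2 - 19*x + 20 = (x + 4)*(x^2 - 6*x + 5) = (x - 5)*(x + 4)*(x - 1)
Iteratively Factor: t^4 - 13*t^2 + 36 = (t - 2)*(t^3 + 2*t^2 - 9*t - 18) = (t - 2)*(t + 3)*(t^2 - t - 6) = (t - 2)*(t + 2)*(t + 3)*(t - 3)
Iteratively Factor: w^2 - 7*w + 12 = (w - 3)*(w - 4)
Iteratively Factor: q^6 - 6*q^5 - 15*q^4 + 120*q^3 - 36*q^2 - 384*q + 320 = (q - 2)*(q^5 - 4*q^4 - 23*q^3 + 74*q^2 + 112*q - 160) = (q - 2)*(q + 4)*(q^4 - 8*q^3 + 9*q^2 + 38*q - 40) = (q - 4)*(q - 2)*(q + 4)*(q^3 - 4*q^2 - 7*q + 10) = (q - 5)*(q - 4)*(q - 2)*(q + 4)*(q^2 + q - 2) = (q - 5)*(q - 4)*(q - 2)*(q + 2)*(q + 4)*(q - 1)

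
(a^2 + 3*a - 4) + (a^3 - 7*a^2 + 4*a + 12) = a^3 - 6*a^2 + 7*a + 8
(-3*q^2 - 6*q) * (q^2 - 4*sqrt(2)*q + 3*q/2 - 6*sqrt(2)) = -3*q^4 - 21*q^3/2 + 12*sqrt(2)*q^3 - 9*q^2 + 42*sqrt(2)*q^2 + 36*sqrt(2)*q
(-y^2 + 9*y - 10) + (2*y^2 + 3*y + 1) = y^2 + 12*y - 9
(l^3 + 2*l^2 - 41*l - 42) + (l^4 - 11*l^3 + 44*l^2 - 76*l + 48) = l^4 - 10*l^3 + 46*l^2 - 117*l + 6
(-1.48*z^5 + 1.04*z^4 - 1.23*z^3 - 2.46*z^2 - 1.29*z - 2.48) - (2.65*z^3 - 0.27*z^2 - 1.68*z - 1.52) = -1.48*z^5 + 1.04*z^4 - 3.88*z^3 - 2.19*z^2 + 0.39*z - 0.96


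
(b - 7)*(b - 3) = b^2 - 10*b + 21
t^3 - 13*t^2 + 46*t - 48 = (t - 8)*(t - 3)*(t - 2)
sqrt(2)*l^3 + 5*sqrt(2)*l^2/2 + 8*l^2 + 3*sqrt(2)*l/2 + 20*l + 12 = (l + 3/2)*(l + 4*sqrt(2))*(sqrt(2)*l + sqrt(2))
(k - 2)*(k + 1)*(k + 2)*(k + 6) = k^4 + 7*k^3 + 2*k^2 - 28*k - 24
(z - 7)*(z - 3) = z^2 - 10*z + 21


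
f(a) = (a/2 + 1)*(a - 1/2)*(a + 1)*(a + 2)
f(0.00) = -1.00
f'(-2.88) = -7.63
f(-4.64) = 65.20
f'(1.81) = 43.93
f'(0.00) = 0.00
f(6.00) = 1232.00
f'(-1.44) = 0.10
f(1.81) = 26.72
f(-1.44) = 0.13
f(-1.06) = 0.04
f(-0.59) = -0.44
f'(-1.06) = -0.63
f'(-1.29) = -0.16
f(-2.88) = 2.46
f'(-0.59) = -1.31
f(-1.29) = 0.13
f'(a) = (a/2 + 1)*(a - 1/2)*(a + 1) + (a/2 + 1)*(a - 1/2)*(a + 2) + (a/2 + 1)*(a + 1)*(a + 2) + (a - 1/2)*(a + 1)*(a + 2)/2 = a*(8*a^2 + 27*a + 22)/4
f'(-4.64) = -79.99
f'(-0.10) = -0.48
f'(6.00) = 708.00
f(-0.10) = -0.97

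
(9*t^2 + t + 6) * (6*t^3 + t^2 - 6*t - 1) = 54*t^5 + 15*t^4 - 17*t^3 - 9*t^2 - 37*t - 6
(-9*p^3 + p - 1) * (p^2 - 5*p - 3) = -9*p^5 + 45*p^4 + 28*p^3 - 6*p^2 + 2*p + 3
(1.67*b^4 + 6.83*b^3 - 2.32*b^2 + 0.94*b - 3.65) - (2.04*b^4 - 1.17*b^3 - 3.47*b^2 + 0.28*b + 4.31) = -0.37*b^4 + 8.0*b^3 + 1.15*b^2 + 0.66*b - 7.96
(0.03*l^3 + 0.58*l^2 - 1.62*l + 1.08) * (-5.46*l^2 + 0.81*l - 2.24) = -0.1638*l^5 - 3.1425*l^4 + 9.2478*l^3 - 8.5082*l^2 + 4.5036*l - 2.4192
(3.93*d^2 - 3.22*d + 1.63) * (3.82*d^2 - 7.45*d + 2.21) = 15.0126*d^4 - 41.5789*d^3 + 38.9009*d^2 - 19.2597*d + 3.6023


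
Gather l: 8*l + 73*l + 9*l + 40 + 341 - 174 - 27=90*l + 180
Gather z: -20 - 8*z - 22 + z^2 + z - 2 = z^2 - 7*z - 44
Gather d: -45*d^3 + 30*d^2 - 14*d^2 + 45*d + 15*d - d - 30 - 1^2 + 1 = -45*d^3 + 16*d^2 + 59*d - 30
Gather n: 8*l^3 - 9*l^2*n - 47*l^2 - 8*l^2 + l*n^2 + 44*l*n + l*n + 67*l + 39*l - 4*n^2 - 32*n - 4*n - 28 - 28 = 8*l^3 - 55*l^2 + 106*l + n^2*(l - 4) + n*(-9*l^2 + 45*l - 36) - 56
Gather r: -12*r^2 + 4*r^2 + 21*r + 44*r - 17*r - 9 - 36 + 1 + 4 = -8*r^2 + 48*r - 40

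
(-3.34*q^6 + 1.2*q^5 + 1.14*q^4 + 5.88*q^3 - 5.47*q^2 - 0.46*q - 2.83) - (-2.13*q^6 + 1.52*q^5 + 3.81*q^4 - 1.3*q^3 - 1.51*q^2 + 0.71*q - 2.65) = -1.21*q^6 - 0.32*q^5 - 2.67*q^4 + 7.18*q^3 - 3.96*q^2 - 1.17*q - 0.18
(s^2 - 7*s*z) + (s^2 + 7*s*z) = 2*s^2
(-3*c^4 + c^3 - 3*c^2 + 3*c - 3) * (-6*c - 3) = 18*c^5 + 3*c^4 + 15*c^3 - 9*c^2 + 9*c + 9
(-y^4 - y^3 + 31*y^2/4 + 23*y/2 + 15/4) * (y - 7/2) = -y^5 + 5*y^4/2 + 45*y^3/4 - 125*y^2/8 - 73*y/2 - 105/8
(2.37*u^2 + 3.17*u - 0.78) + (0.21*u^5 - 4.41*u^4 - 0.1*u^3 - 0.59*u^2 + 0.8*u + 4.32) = 0.21*u^5 - 4.41*u^4 - 0.1*u^3 + 1.78*u^2 + 3.97*u + 3.54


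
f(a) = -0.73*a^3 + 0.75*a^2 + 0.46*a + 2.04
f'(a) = -2.19*a^2 + 1.5*a + 0.46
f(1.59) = 1.73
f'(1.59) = -2.69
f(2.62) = -4.74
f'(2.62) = -10.64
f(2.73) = -5.97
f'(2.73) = -11.77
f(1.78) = 1.12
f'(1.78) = -3.81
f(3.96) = -29.71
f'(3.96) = -27.94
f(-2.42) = 15.67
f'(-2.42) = -16.00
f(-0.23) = 1.98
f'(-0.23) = -0.00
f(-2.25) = 13.12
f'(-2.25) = -14.00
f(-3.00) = 27.12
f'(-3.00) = -23.75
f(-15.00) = 2627.64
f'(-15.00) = -514.79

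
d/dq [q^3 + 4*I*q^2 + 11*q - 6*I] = 3*q^2 + 8*I*q + 11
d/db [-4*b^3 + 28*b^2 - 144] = 4*b*(14 - 3*b)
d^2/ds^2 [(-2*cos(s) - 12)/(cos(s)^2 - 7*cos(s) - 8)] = 2*(-9*sin(s)^4*cos(s) - 31*sin(s)^4 + 456*sin(s)^2 + 257*cos(s)/2 + 18*cos(3*s) + cos(5*s)/2 + 147)/(sin(s)^2 + 7*cos(s) + 7)^3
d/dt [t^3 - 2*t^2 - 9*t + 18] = 3*t^2 - 4*t - 9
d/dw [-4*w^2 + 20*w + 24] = 20 - 8*w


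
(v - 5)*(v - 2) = v^2 - 7*v + 10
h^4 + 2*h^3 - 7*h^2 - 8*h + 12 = (h - 2)*(h - 1)*(h + 2)*(h + 3)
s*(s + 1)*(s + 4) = s^3 + 5*s^2 + 4*s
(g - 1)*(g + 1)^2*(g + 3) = g^4 + 4*g^3 + 2*g^2 - 4*g - 3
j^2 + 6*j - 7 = (j - 1)*(j + 7)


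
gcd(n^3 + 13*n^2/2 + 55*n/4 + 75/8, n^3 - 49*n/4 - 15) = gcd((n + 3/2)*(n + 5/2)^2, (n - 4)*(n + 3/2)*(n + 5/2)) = n^2 + 4*n + 15/4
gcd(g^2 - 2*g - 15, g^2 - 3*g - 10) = g - 5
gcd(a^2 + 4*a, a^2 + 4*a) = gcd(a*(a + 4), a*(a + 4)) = a^2 + 4*a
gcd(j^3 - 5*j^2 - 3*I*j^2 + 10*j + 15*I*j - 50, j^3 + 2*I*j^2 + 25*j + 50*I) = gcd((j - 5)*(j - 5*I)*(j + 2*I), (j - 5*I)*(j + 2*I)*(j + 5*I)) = j^2 - 3*I*j + 10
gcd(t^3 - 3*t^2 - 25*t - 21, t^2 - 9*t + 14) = t - 7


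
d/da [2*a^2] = 4*a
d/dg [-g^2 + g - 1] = 1 - 2*g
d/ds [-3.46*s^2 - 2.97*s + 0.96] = -6.92*s - 2.97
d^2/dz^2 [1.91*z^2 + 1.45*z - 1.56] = 3.82000000000000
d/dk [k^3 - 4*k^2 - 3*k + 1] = 3*k^2 - 8*k - 3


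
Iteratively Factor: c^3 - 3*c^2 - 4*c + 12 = (c - 3)*(c^2 - 4) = (c - 3)*(c + 2)*(c - 2)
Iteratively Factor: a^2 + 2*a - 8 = (a + 4)*(a - 2)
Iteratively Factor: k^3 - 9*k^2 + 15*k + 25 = (k - 5)*(k^2 - 4*k - 5) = (k - 5)^2*(k + 1)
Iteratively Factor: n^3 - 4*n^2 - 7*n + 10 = (n - 1)*(n^2 - 3*n - 10) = (n - 1)*(n + 2)*(n - 5)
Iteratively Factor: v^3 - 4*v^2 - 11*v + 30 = (v - 5)*(v^2 + v - 6) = (v - 5)*(v + 3)*(v - 2)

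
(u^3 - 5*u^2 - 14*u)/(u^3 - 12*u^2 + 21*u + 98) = u/(u - 7)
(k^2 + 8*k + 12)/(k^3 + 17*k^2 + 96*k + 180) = (k + 2)/(k^2 + 11*k + 30)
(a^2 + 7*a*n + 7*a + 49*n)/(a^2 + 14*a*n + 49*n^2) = (a + 7)/(a + 7*n)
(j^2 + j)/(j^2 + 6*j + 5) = j/(j + 5)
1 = 1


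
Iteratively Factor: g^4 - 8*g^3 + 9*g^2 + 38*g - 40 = (g + 2)*(g^3 - 10*g^2 + 29*g - 20) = (g - 5)*(g + 2)*(g^2 - 5*g + 4) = (g - 5)*(g - 4)*(g + 2)*(g - 1)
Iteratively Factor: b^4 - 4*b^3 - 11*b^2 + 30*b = (b - 5)*(b^3 + b^2 - 6*b) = b*(b - 5)*(b^2 + b - 6) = b*(b - 5)*(b - 2)*(b + 3)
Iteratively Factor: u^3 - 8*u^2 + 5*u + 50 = (u - 5)*(u^2 - 3*u - 10) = (u - 5)^2*(u + 2)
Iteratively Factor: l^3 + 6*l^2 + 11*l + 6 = (l + 2)*(l^2 + 4*l + 3) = (l + 1)*(l + 2)*(l + 3)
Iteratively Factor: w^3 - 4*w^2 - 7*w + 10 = (w - 1)*(w^2 - 3*w - 10) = (w - 5)*(w - 1)*(w + 2)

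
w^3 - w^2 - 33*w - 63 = (w - 7)*(w + 3)^2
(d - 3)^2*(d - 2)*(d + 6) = d^4 - 2*d^3 - 27*d^2 + 108*d - 108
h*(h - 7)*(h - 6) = h^3 - 13*h^2 + 42*h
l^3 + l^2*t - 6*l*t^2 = l*(l - 2*t)*(l + 3*t)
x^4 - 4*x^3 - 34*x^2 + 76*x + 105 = (x - 7)*(x - 3)*(x + 1)*(x + 5)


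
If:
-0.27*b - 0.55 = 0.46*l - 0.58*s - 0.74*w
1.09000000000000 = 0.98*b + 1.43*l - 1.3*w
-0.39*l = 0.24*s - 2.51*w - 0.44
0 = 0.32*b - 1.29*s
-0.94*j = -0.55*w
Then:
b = 5.83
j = -0.37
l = -3.81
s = 1.45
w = -0.63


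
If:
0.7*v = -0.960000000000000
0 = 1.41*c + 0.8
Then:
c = -0.57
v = -1.37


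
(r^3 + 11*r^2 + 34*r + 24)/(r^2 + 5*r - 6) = (r^2 + 5*r + 4)/(r - 1)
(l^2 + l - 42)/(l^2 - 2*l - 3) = (-l^2 - l + 42)/(-l^2 + 2*l + 3)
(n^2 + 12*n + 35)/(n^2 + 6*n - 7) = (n + 5)/(n - 1)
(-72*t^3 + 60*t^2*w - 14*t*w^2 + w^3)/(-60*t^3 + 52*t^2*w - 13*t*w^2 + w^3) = (6*t - w)/(5*t - w)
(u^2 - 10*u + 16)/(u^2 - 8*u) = (u - 2)/u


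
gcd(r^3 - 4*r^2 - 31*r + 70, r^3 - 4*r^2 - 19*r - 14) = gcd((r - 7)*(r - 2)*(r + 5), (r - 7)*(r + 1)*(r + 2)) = r - 7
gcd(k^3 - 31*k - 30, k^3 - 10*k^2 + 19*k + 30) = k^2 - 5*k - 6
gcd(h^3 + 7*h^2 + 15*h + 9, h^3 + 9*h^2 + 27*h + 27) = h^2 + 6*h + 9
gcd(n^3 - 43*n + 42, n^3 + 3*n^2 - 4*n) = n - 1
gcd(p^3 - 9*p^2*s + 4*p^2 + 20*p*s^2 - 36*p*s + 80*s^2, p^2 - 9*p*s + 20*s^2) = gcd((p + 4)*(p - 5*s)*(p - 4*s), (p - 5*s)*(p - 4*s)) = p^2 - 9*p*s + 20*s^2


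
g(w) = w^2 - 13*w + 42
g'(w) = 2*w - 13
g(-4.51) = 120.97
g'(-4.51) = -22.02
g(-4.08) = 111.69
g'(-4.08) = -21.16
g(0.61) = 34.44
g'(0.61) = -11.78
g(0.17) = 39.82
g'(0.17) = -12.66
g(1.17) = 28.16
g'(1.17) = -10.66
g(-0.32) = 46.26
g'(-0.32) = -13.64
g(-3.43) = 98.35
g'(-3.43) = -19.86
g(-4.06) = 111.26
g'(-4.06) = -21.12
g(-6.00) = 156.00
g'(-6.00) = -25.00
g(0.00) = 42.00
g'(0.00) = -13.00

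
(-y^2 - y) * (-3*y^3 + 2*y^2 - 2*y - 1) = 3*y^5 + y^4 + 3*y^2 + y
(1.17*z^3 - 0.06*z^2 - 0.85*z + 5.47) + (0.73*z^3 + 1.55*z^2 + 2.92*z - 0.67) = 1.9*z^3 + 1.49*z^2 + 2.07*z + 4.8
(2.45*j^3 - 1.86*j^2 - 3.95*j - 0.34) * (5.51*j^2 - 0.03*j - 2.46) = 13.4995*j^5 - 10.3221*j^4 - 27.7357*j^3 + 2.8207*j^2 + 9.7272*j + 0.8364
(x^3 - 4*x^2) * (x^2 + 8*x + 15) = x^5 + 4*x^4 - 17*x^3 - 60*x^2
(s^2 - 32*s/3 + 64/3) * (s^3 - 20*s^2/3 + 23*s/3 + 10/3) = s^5 - 52*s^4/3 + 901*s^3/9 - 662*s^2/3 + 128*s + 640/9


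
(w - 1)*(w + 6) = w^2 + 5*w - 6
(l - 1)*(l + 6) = l^2 + 5*l - 6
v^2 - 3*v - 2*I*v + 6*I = (v - 3)*(v - 2*I)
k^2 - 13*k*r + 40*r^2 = (k - 8*r)*(k - 5*r)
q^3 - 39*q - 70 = (q - 7)*(q + 2)*(q + 5)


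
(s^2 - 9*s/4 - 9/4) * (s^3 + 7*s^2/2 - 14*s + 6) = s^5 + 5*s^4/4 - 193*s^3/8 + 237*s^2/8 + 18*s - 27/2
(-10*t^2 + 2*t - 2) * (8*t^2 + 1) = -80*t^4 + 16*t^3 - 26*t^2 + 2*t - 2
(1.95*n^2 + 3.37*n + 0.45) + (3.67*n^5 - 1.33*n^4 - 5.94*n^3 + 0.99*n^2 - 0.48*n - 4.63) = 3.67*n^5 - 1.33*n^4 - 5.94*n^3 + 2.94*n^2 + 2.89*n - 4.18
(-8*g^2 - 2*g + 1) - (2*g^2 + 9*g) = -10*g^2 - 11*g + 1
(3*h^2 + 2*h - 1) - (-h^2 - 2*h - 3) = 4*h^2 + 4*h + 2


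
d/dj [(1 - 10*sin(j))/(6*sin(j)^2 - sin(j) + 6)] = (60*sin(j)^2 - 12*sin(j) - 59)*cos(j)/(6*sin(j)^2 - sin(j) + 6)^2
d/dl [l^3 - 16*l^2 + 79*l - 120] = 3*l^2 - 32*l + 79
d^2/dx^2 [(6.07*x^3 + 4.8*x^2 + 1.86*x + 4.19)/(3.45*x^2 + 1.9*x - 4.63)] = (-2.27373675443232e-13*x^4 + 219.09299*x^3 + 438.87891*x^2 + 1123.788858*x + 402.62881)/(41.063625*x^6 + 67.84425*x^5 - 127.962225*x^4 - 175.2389*x^3 + 171.729015*x^2 + 122.19033*x - 99.252847)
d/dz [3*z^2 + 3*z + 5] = 6*z + 3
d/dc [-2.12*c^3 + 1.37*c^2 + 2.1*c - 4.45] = -6.36*c^2 + 2.74*c + 2.1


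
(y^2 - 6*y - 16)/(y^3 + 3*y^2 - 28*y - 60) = (y - 8)/(y^2 + y - 30)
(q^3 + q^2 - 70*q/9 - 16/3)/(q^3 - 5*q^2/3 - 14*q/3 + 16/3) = (q^2 + 11*q/3 + 2)/(q^2 + q - 2)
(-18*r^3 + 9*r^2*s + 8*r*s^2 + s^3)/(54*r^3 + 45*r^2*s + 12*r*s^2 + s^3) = (-r + s)/(3*r + s)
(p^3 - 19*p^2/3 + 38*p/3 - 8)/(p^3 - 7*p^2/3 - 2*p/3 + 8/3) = (p - 3)/(p + 1)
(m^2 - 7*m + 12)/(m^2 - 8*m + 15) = (m - 4)/(m - 5)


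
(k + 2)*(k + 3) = k^2 + 5*k + 6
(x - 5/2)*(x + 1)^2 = x^3 - x^2/2 - 4*x - 5/2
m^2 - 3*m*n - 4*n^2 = (m - 4*n)*(m + n)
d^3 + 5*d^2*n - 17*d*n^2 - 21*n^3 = (d - 3*n)*(d + n)*(d + 7*n)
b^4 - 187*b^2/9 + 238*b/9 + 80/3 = (b - 3)*(b - 8/3)*(b + 2/3)*(b + 5)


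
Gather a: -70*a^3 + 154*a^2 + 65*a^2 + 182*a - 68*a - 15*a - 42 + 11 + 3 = -70*a^3 + 219*a^2 + 99*a - 28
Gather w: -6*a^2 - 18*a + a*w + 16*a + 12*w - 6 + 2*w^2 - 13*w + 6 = -6*a^2 - 2*a + 2*w^2 + w*(a - 1)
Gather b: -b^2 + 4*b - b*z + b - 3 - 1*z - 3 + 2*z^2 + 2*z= -b^2 + b*(5 - z) + 2*z^2 + z - 6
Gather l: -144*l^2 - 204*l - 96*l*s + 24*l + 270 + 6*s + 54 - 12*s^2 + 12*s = -144*l^2 + l*(-96*s - 180) - 12*s^2 + 18*s + 324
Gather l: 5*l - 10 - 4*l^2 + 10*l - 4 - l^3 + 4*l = -l^3 - 4*l^2 + 19*l - 14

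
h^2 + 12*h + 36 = (h + 6)^2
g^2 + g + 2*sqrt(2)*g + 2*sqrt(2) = (g + 1)*(g + 2*sqrt(2))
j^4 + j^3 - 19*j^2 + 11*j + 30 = (j - 3)*(j - 2)*(j + 1)*(j + 5)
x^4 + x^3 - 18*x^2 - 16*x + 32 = (x - 4)*(x - 1)*(x + 2)*(x + 4)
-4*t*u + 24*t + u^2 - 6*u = (-4*t + u)*(u - 6)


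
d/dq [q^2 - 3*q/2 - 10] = 2*q - 3/2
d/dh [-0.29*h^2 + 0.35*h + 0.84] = 0.35 - 0.58*h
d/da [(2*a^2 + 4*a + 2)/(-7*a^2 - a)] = 2*(13*a^2 + 14*a + 1)/(a^2*(49*a^2 + 14*a + 1))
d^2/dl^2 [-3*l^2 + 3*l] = -6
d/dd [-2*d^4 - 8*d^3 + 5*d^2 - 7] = 2*d*(-4*d^2 - 12*d + 5)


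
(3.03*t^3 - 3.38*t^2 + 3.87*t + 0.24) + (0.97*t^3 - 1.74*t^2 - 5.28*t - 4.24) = 4.0*t^3 - 5.12*t^2 - 1.41*t - 4.0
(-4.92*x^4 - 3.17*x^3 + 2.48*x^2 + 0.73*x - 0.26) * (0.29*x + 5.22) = -1.4268*x^5 - 26.6017*x^4 - 15.8282*x^3 + 13.1573*x^2 + 3.7352*x - 1.3572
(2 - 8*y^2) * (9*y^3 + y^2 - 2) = -72*y^5 - 8*y^4 + 18*y^3 + 18*y^2 - 4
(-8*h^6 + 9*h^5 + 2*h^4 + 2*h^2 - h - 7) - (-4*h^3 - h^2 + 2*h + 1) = -8*h^6 + 9*h^5 + 2*h^4 + 4*h^3 + 3*h^2 - 3*h - 8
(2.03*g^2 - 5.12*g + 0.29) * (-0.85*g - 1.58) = -1.7255*g^3 + 1.1446*g^2 + 7.8431*g - 0.4582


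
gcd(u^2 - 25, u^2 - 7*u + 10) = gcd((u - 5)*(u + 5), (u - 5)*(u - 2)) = u - 5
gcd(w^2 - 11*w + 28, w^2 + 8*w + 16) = 1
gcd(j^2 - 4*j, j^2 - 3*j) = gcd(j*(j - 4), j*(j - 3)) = j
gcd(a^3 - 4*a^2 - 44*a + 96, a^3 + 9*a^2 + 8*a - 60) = a^2 + 4*a - 12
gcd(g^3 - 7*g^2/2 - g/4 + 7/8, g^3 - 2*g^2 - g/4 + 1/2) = g^2 - 1/4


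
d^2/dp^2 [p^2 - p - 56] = 2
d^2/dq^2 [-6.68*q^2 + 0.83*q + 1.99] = -13.3600000000000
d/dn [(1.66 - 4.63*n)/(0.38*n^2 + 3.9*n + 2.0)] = (1.7594*n^2 - 1.2616*n - 15.734)/(0.1444*n^4 + 2.964*n^3 + 16.73*n^2 + 15.6*n + 4.0)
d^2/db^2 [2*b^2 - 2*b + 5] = 4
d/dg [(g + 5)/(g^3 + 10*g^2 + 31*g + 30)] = (-2*g - 5)/(g^4 + 10*g^3 + 37*g^2 + 60*g + 36)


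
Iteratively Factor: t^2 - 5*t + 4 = (t - 4)*(t - 1)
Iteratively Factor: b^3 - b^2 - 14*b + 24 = (b + 4)*(b^2 - 5*b + 6) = (b - 2)*(b + 4)*(b - 3)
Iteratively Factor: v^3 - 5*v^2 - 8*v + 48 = (v + 3)*(v^2 - 8*v + 16) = (v - 4)*(v + 3)*(v - 4)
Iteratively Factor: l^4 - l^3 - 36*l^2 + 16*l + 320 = (l - 5)*(l^3 + 4*l^2 - 16*l - 64) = (l - 5)*(l - 4)*(l^2 + 8*l + 16) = (l - 5)*(l - 4)*(l + 4)*(l + 4)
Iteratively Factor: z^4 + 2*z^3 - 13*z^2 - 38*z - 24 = (z - 4)*(z^3 + 6*z^2 + 11*z + 6) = (z - 4)*(z + 2)*(z^2 + 4*z + 3) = (z - 4)*(z + 2)*(z + 3)*(z + 1)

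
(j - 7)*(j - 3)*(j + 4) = j^3 - 6*j^2 - 19*j + 84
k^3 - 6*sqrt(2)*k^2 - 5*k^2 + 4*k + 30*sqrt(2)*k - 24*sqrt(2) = (k - 4)*(k - 1)*(k - 6*sqrt(2))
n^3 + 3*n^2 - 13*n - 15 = (n - 3)*(n + 1)*(n + 5)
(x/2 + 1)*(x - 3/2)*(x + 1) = x^3/2 + 3*x^2/4 - 5*x/4 - 3/2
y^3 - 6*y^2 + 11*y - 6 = (y - 3)*(y - 2)*(y - 1)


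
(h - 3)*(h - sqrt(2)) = h^2 - 3*h - sqrt(2)*h + 3*sqrt(2)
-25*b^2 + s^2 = (-5*b + s)*(5*b + s)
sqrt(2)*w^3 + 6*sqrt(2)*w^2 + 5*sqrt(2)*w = w*(w + 5)*(sqrt(2)*w + sqrt(2))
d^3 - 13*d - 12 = (d - 4)*(d + 1)*(d + 3)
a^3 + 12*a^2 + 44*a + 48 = (a + 2)*(a + 4)*(a + 6)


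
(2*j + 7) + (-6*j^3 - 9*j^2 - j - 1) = -6*j^3 - 9*j^2 + j + 6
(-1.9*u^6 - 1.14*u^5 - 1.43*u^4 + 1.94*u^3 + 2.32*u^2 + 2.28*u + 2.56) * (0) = 0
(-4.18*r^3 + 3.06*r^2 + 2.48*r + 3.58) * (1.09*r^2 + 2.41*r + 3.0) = -4.5562*r^5 - 6.7384*r^4 - 2.4622*r^3 + 19.059*r^2 + 16.0678*r + 10.74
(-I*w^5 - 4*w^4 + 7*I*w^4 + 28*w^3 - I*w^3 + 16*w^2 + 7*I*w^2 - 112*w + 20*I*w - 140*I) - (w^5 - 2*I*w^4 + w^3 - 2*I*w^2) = -w^5 - I*w^5 - 4*w^4 + 9*I*w^4 + 27*w^3 - I*w^3 + 16*w^2 + 9*I*w^2 - 112*w + 20*I*w - 140*I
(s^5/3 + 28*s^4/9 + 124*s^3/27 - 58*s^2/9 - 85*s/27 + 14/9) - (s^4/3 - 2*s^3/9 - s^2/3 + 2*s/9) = s^5/3 + 25*s^4/9 + 130*s^3/27 - 55*s^2/9 - 91*s/27 + 14/9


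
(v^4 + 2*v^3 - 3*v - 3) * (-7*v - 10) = -7*v^5 - 24*v^4 - 20*v^3 + 21*v^2 + 51*v + 30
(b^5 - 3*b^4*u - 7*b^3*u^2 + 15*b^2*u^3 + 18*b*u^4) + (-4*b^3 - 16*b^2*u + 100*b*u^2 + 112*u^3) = b^5 - 3*b^4*u - 7*b^3*u^2 - 4*b^3 + 15*b^2*u^3 - 16*b^2*u + 18*b*u^4 + 100*b*u^2 + 112*u^3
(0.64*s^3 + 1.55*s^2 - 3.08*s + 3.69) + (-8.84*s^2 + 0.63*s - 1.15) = 0.64*s^3 - 7.29*s^2 - 2.45*s + 2.54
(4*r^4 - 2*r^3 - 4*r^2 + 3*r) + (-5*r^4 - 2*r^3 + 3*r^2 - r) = -r^4 - 4*r^3 - r^2 + 2*r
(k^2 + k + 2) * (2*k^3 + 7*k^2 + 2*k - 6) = 2*k^5 + 9*k^4 + 13*k^3 + 10*k^2 - 2*k - 12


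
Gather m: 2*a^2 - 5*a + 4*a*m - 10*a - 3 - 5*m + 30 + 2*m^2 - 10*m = 2*a^2 - 15*a + 2*m^2 + m*(4*a - 15) + 27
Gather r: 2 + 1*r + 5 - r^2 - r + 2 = 9 - r^2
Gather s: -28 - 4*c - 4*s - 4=-4*c - 4*s - 32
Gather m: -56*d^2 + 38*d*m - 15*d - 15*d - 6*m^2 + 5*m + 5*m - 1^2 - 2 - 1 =-56*d^2 - 30*d - 6*m^2 + m*(38*d + 10) - 4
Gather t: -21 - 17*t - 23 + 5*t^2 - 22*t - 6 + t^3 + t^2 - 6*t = t^3 + 6*t^2 - 45*t - 50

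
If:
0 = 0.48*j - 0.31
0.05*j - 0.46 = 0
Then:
No Solution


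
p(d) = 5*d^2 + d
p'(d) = 10*d + 1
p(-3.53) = 58.77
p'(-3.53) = -34.30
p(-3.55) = 59.46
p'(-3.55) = -34.50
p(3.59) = 68.03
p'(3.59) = 36.90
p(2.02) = 22.42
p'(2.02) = 21.20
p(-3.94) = 73.68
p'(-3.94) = -38.40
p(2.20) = 26.40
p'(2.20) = 23.00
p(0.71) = 3.23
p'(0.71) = 8.10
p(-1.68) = 12.43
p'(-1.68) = -15.80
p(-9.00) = 396.00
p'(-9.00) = -89.00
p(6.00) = 186.00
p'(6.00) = 61.00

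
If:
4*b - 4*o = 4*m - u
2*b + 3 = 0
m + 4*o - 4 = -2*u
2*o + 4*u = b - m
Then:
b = -3/2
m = -27/7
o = 187/84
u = -11/21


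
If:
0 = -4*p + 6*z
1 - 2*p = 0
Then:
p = 1/2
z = 1/3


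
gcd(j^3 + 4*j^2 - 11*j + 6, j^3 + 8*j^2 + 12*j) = j + 6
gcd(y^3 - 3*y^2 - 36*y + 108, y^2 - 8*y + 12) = y - 6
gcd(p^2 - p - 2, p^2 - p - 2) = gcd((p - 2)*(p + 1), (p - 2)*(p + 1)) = p^2 - p - 2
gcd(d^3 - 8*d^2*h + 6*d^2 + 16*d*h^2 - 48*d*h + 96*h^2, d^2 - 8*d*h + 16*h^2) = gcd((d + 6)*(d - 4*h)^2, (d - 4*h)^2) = d^2 - 8*d*h + 16*h^2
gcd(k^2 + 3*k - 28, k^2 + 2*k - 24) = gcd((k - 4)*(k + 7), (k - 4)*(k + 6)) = k - 4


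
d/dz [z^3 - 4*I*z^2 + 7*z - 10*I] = 3*z^2 - 8*I*z + 7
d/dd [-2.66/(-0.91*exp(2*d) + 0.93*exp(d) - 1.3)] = (2.4738 - 4.8412*exp(d))*exp(d)/(0.91*exp(2*d) - 0.93*exp(d) + 1.3)^2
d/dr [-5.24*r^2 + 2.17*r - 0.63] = 2.17 - 10.48*r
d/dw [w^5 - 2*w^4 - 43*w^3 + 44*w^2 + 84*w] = 5*w^4 - 8*w^3 - 129*w^2 + 88*w + 84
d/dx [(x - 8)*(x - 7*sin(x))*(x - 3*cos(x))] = (8 - x)*(x - 3*cos(x))*(7*cos(x) - 1) + (x - 8)*(x - 7*sin(x))*(3*sin(x) + 1) + (x - 7*sin(x))*(x - 3*cos(x))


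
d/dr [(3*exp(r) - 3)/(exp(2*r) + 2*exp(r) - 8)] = 3*(2*(1 - exp(r))*(exp(r) + 1) + exp(2*r) + 2*exp(r) - 8)*exp(r)/(exp(2*r) + 2*exp(r) - 8)^2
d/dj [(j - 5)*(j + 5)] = 2*j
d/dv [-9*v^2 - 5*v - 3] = -18*v - 5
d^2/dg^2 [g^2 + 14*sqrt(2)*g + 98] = 2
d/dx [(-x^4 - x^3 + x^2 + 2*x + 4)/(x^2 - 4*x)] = (-2*x^5 + 11*x^4 + 8*x^3 - 6*x^2 - 8*x + 16)/(x^2*(x^2 - 8*x + 16))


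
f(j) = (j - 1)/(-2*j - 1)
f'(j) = 1/(-2*j - 1) + 2*(j - 1)/(-2*j - 1)^2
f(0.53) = 0.23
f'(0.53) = -0.71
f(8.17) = -0.41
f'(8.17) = -0.01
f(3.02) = -0.29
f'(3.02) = -0.06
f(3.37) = -0.31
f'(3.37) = -0.05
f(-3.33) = -0.77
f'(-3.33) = -0.09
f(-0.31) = 3.45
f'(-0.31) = -20.78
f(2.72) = -0.27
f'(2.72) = -0.07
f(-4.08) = -0.71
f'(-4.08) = -0.06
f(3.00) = -0.29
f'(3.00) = -0.06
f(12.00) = -0.44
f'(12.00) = 0.00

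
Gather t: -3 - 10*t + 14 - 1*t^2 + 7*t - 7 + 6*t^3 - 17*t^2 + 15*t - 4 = 6*t^3 - 18*t^2 + 12*t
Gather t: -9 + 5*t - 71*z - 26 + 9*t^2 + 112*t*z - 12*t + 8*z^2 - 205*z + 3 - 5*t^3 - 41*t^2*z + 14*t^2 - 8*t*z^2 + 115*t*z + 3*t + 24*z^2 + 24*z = -5*t^3 + t^2*(23 - 41*z) + t*(-8*z^2 + 227*z - 4) + 32*z^2 - 252*z - 32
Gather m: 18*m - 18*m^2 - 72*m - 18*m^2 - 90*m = -36*m^2 - 144*m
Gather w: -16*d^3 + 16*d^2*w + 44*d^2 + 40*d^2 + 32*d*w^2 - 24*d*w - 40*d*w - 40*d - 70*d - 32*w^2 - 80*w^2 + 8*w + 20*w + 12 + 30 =-16*d^3 + 84*d^2 - 110*d + w^2*(32*d - 112) + w*(16*d^2 - 64*d + 28) + 42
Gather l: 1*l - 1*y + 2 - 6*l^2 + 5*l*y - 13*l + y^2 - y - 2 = -6*l^2 + l*(5*y - 12) + y^2 - 2*y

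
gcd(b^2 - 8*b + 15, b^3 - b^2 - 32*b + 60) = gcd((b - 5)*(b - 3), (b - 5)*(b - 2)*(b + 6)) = b - 5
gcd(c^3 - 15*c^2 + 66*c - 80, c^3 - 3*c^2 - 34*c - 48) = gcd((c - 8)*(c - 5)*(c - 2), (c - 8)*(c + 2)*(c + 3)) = c - 8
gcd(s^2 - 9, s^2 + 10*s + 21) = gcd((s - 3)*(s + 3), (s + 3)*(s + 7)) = s + 3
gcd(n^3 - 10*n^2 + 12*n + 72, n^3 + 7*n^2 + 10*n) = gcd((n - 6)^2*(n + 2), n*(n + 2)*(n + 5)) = n + 2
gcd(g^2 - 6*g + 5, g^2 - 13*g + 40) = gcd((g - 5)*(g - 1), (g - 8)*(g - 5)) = g - 5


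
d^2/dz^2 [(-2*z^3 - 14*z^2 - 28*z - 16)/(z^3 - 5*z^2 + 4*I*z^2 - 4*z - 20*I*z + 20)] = (z^4*(-48 + 16*I) + z^3*(-152 - 48*I) + z^2*(408 - 1680*I) + z*(1080 + 304*I) + 1648 + 6240*I)/(z^7 + z^6*(-15 + 8*I) + z^5*(51 - 120*I) + z^4*(235 + 568*I) + z^3*(-1784 - 520*I) + z^2*(2760 - 2400*I) + z*(1200 + 4000*I) - 2000)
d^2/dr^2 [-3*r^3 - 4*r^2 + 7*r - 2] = -18*r - 8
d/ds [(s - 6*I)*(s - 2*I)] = 2*s - 8*I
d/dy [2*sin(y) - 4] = 2*cos(y)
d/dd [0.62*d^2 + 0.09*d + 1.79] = 1.24*d + 0.09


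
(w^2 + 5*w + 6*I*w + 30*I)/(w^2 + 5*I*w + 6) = (w + 5)/(w - I)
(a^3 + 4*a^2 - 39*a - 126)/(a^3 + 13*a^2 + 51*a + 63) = (a - 6)/(a + 3)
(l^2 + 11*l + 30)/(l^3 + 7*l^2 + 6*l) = (l + 5)/(l*(l + 1))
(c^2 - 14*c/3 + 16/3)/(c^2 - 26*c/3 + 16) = (c - 2)/(c - 6)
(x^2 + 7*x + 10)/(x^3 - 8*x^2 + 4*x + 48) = (x + 5)/(x^2 - 10*x + 24)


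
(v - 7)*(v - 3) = v^2 - 10*v + 21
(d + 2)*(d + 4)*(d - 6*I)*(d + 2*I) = d^4 + 6*d^3 - 4*I*d^3 + 20*d^2 - 24*I*d^2 + 72*d - 32*I*d + 96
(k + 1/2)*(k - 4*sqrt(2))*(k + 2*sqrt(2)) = k^3 - 2*sqrt(2)*k^2 + k^2/2 - 16*k - sqrt(2)*k - 8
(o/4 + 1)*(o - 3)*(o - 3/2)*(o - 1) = o^4/4 - 3*o^3/8 - 13*o^2/4 + 63*o/8 - 9/2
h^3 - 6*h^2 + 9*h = h*(h - 3)^2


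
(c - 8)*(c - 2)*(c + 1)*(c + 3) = c^4 - 6*c^3 - 21*c^2 + 34*c + 48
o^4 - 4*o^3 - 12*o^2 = o^2*(o - 6)*(o + 2)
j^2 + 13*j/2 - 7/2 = (j - 1/2)*(j + 7)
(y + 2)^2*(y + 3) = y^3 + 7*y^2 + 16*y + 12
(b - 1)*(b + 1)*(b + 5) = b^3 + 5*b^2 - b - 5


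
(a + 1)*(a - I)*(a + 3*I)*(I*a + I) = I*a^4 - 2*a^3 + 2*I*a^3 - 4*a^2 + 4*I*a^2 - 2*a + 6*I*a + 3*I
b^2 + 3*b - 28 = (b - 4)*(b + 7)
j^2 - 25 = (j - 5)*(j + 5)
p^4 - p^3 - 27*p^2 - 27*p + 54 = (p - 6)*(p - 1)*(p + 3)^2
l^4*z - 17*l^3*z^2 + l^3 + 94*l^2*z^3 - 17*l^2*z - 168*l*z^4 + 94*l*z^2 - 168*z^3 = (l - 7*z)*(l - 6*z)*(l - 4*z)*(l*z + 1)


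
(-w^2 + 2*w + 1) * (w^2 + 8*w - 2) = -w^4 - 6*w^3 + 19*w^2 + 4*w - 2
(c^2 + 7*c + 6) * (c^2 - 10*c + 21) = c^4 - 3*c^3 - 43*c^2 + 87*c + 126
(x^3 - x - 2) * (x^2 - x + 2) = x^5 - x^4 + x^3 - x^2 - 4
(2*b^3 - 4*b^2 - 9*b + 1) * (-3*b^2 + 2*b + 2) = -6*b^5 + 16*b^4 + 23*b^3 - 29*b^2 - 16*b + 2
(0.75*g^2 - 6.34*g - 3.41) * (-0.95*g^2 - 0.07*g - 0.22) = -0.7125*g^4 + 5.9705*g^3 + 3.5183*g^2 + 1.6335*g + 0.7502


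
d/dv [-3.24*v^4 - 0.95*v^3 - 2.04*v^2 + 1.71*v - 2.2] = -12.96*v^3 - 2.85*v^2 - 4.08*v + 1.71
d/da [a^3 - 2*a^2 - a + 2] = 3*a^2 - 4*a - 1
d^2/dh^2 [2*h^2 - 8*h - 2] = 4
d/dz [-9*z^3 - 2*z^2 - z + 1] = -27*z^2 - 4*z - 1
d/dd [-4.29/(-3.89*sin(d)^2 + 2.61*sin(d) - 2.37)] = (11.1969 - 33.3762*sin(d))*cos(d)/(3.89*sin(d)^2 - 2.61*sin(d) + 2.37)^2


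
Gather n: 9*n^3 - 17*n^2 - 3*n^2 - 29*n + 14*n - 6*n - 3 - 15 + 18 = 9*n^3 - 20*n^2 - 21*n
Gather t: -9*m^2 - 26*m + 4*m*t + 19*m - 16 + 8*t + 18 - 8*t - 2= -9*m^2 + 4*m*t - 7*m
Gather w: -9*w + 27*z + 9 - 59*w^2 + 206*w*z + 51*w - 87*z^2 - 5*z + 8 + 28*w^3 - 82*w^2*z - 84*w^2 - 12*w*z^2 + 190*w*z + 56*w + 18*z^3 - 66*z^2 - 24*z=28*w^3 + w^2*(-82*z - 143) + w*(-12*z^2 + 396*z + 98) + 18*z^3 - 153*z^2 - 2*z + 17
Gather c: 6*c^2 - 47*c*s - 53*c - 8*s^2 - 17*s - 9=6*c^2 + c*(-47*s - 53) - 8*s^2 - 17*s - 9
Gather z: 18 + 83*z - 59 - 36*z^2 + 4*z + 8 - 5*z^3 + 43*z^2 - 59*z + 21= -5*z^3 + 7*z^2 + 28*z - 12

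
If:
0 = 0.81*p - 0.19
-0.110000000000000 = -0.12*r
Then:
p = 0.23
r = 0.92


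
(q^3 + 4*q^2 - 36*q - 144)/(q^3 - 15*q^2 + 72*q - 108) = (q^2 + 10*q + 24)/(q^2 - 9*q + 18)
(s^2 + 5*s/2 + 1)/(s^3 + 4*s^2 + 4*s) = (s + 1/2)/(s*(s + 2))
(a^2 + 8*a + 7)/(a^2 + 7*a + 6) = (a + 7)/(a + 6)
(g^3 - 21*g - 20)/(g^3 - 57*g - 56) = (g^2 - g - 20)/(g^2 - g - 56)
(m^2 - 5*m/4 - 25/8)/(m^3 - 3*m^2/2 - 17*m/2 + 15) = (m + 5/4)/(m^2 + m - 6)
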